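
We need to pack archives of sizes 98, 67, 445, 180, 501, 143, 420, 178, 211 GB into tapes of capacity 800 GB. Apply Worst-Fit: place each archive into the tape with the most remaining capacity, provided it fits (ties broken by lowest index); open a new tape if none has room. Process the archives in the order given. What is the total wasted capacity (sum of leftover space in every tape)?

tape 1: place 98 GB, 702 GB left
tape 1: place 67 GB, 635 GB left
tape 1: place 445 GB, 190 GB left
tape 1: place 180 GB, 10 GB left
tape 2: place 501 GB, 299 GB left
tape 2: place 143 GB, 156 GB left
tape 3: place 420 GB, 380 GB left
tape 3: place 178 GB, 202 GB left
tape 4: place 211 GB, 589 GB left
4 tapes × 800 GB = 3200 GB; used 2243 GB; unused 957 GB.

957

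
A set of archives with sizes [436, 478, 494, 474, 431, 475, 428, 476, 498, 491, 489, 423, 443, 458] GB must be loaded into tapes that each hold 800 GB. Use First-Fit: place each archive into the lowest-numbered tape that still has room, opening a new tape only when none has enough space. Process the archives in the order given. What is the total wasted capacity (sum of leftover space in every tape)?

4706

436 GB → tape 1 (remaining 364 GB)
478 GB → tape 2 (remaining 322 GB)
494 GB → tape 3 (remaining 306 GB)
474 GB → tape 4 (remaining 326 GB)
431 GB → tape 5 (remaining 369 GB)
475 GB → tape 6 (remaining 325 GB)
428 GB → tape 7 (remaining 372 GB)
476 GB → tape 8 (remaining 324 GB)
498 GB → tape 9 (remaining 302 GB)
491 GB → tape 10 (remaining 309 GB)
489 GB → tape 11 (remaining 311 GB)
423 GB → tape 12 (remaining 377 GB)
443 GB → tape 13 (remaining 357 GB)
458 GB → tape 14 (remaining 342 GB)
14 tapes × 800 GB = 11200 GB; used 6494 GB; unused 4706 GB.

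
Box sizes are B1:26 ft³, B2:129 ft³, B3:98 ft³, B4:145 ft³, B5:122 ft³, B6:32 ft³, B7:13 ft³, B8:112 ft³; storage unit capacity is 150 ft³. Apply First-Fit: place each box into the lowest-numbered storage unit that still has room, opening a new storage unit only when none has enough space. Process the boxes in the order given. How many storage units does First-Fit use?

5

Put B1 (26 ft³) in storage unit 1; 124 ft³ remain.
Put B2 (129 ft³) in storage unit 2; 21 ft³ remain.
Put B3 (98 ft³) in storage unit 1; 26 ft³ remain.
Put B4 (145 ft³) in storage unit 3; 5 ft³ remain.
Put B5 (122 ft³) in storage unit 4; 28 ft³ remain.
Put B6 (32 ft³) in storage unit 5; 118 ft³ remain.
Put B7 (13 ft³) in storage unit 1; 13 ft³ remain.
Put B8 (112 ft³) in storage unit 5; 6 ft³ remain.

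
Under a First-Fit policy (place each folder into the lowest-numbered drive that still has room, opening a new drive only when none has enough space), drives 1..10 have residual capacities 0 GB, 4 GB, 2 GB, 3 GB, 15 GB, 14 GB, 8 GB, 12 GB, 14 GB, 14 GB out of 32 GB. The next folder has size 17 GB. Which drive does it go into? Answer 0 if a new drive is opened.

No drive has ≥ 17 GB free, so a new drive is opened.

0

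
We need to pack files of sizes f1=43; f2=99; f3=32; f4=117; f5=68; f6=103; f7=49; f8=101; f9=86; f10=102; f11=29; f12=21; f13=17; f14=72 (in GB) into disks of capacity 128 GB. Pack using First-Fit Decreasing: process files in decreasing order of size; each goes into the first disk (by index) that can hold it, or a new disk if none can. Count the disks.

8

Sorted descending: 117, 103, 102, 101, 99, 86, 72, 68, 49, 43, 32, 29, 21, 17.
117 GB → disk 1 (remaining 11 GB)
103 GB → disk 2 (remaining 25 GB)
102 GB → disk 3 (remaining 26 GB)
101 GB → disk 4 (remaining 27 GB)
99 GB → disk 5 (remaining 29 GB)
86 GB → disk 6 (remaining 42 GB)
72 GB → disk 7 (remaining 56 GB)
68 GB → disk 8 (remaining 60 GB)
49 GB → disk 7 (remaining 7 GB)
43 GB → disk 8 (remaining 17 GB)
32 GB → disk 6 (remaining 10 GB)
29 GB → disk 5 (remaining 0 GB)
21 GB → disk 2 (remaining 4 GB)
17 GB → disk 3 (remaining 9 GB)
Final disks: [117] [103,21] [102,17] [101] [99,29] [86,32] [72,49] [68,43].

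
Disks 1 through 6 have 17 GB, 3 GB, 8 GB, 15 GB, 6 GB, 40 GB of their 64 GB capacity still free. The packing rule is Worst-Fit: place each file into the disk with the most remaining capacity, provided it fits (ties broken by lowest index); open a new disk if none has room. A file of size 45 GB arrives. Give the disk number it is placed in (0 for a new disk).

No disk has ≥ 45 GB free, so a new disk is opened.

0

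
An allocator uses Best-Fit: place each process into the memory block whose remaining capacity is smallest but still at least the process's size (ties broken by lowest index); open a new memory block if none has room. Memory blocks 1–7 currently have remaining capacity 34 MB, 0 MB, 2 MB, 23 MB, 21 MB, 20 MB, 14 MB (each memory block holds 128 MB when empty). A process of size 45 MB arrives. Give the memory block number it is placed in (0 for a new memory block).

0

No memory block has ≥ 45 MB free, so a new memory block is opened.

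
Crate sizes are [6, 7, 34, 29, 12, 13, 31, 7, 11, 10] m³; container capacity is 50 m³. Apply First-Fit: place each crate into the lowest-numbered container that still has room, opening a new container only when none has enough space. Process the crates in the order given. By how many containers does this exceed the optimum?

First-Fit: [6,7,34] [29,12,7] [13,31] [11,10] → 4 containers.
Total size 160 m³; any packing needs at least ⌈160/50⌉ = 4 containers.
So 4 is already optimal.

0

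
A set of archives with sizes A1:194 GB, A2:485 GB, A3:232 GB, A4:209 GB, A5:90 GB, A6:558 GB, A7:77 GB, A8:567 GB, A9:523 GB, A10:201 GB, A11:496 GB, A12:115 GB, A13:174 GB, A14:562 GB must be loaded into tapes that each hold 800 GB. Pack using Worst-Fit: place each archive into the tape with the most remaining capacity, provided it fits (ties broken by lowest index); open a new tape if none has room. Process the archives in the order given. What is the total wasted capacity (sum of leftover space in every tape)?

A1 (194 GB) → tape 1 (remaining 606 GB)
A2 (485 GB) → tape 1 (remaining 121 GB)
A3 (232 GB) → tape 2 (remaining 568 GB)
A4 (209 GB) → tape 2 (remaining 359 GB)
A5 (90 GB) → tape 2 (remaining 269 GB)
A6 (558 GB) → tape 3 (remaining 242 GB)
A7 (77 GB) → tape 2 (remaining 192 GB)
A8 (567 GB) → tape 4 (remaining 233 GB)
A9 (523 GB) → tape 5 (remaining 277 GB)
A10 (201 GB) → tape 5 (remaining 76 GB)
A11 (496 GB) → tape 6 (remaining 304 GB)
A12 (115 GB) → tape 6 (remaining 189 GB)
A13 (174 GB) → tape 3 (remaining 68 GB)
A14 (562 GB) → tape 7 (remaining 238 GB)
7 tapes × 800 GB = 5600 GB; used 4483 GB; unused 1117 GB.

1117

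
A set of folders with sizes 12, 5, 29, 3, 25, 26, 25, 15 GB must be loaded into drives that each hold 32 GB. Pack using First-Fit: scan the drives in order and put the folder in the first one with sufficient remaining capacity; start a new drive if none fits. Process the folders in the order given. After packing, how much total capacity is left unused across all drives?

12 GB → drive 1 (remaining 20 GB)
5 GB → drive 1 (remaining 15 GB)
29 GB → drive 2 (remaining 3 GB)
3 GB → drive 1 (remaining 12 GB)
25 GB → drive 3 (remaining 7 GB)
26 GB → drive 4 (remaining 6 GB)
25 GB → drive 5 (remaining 7 GB)
15 GB → drive 6 (remaining 17 GB)
6 drives × 32 GB = 192 GB; used 140 GB; unused 52 GB.

52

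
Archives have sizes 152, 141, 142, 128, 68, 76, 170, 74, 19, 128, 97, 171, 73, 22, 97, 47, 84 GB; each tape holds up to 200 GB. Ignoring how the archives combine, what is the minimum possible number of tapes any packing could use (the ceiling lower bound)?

Total size = 152 + 141 + 142 + 128 + 68 + 76 + 170 + 74 + 19 + 128 + 97 + 171 + 73 + 22 + 97 + 47 + 84 = 1689 GB.
⌈1689 / 200⌉ = 9.

9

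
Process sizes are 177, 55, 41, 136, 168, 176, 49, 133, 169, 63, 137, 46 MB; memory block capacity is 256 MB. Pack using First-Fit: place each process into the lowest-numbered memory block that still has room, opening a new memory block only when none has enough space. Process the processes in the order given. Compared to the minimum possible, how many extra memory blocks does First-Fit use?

0

First-Fit: [177,55] [41,136,49] [168,63] [176,46] [133] [169] [137] → 7 memory blocks.
7 processes exceed 128 MB (half the capacity), and no two of those can share a memory block, so at least 7 memory blocks are needed.
So 7 is already optimal.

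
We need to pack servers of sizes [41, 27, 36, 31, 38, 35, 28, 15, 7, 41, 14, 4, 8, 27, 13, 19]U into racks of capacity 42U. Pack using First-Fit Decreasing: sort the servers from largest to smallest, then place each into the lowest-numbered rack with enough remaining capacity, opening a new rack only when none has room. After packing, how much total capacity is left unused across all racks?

Sorted descending: 41, 41, 38, 36, 35, 31, 28, 27, 27, 19, 15, 14, 13, 8, 7, 4.
rack 1: place 41U, 1U left
rack 2: place 41U, 1U left
rack 3: place 38U, 4U left
rack 4: place 36U, 6U left
rack 5: place 35U, 7U left
rack 6: place 31U, 11U left
rack 7: place 28U, 14U left
rack 8: place 27U, 15U left
rack 9: place 27U, 15U left
rack 10: place 19U, 23U left
rack 8: place 15U, 0U left
rack 7: place 14U, 0U left
rack 9: place 13U, 2U left
rack 6: place 8U, 3U left
rack 5: place 7U, 0U left
rack 3: place 4U, 0U left
10 racks × 42U = 420U; used 384U; unused 36U.

36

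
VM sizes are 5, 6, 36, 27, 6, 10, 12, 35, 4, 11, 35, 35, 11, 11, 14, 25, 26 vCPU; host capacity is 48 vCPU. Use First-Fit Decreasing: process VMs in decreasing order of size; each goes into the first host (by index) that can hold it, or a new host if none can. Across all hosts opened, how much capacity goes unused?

27

Sorted descending: 36, 35, 35, 35, 27, 26, 25, 14, 12, 11, 11, 11, 10, 6, 6, 5, 4.
36 vCPU → host 1 (remaining 12 vCPU)
35 vCPU → host 2 (remaining 13 vCPU)
35 vCPU → host 3 (remaining 13 vCPU)
35 vCPU → host 4 (remaining 13 vCPU)
27 vCPU → host 5 (remaining 21 vCPU)
26 vCPU → host 6 (remaining 22 vCPU)
25 vCPU → host 7 (remaining 23 vCPU)
14 vCPU → host 5 (remaining 7 vCPU)
12 vCPU → host 1 (remaining 0 vCPU)
11 vCPU → host 2 (remaining 2 vCPU)
11 vCPU → host 3 (remaining 2 vCPU)
11 vCPU → host 4 (remaining 2 vCPU)
10 vCPU → host 6 (remaining 12 vCPU)
6 vCPU → host 5 (remaining 1 vCPU)
6 vCPU → host 6 (remaining 6 vCPU)
5 vCPU → host 6 (remaining 1 vCPU)
4 vCPU → host 7 (remaining 19 vCPU)
7 hosts × 48 vCPU = 336 vCPU; used 309 vCPU; unused 27 vCPU.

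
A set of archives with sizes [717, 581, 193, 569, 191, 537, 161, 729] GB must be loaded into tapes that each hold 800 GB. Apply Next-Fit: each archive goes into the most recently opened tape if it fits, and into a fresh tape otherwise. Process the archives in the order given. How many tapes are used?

Put 717 GB in tape 1; 83 GB remain.
Put 581 GB in tape 2; 219 GB remain.
Put 193 GB in tape 2; 26 GB remain.
Put 569 GB in tape 3; 231 GB remain.
Put 191 GB in tape 3; 40 GB remain.
Put 537 GB in tape 4; 263 GB remain.
Put 161 GB in tape 4; 102 GB remain.
Put 729 GB in tape 5; 71 GB remain.

5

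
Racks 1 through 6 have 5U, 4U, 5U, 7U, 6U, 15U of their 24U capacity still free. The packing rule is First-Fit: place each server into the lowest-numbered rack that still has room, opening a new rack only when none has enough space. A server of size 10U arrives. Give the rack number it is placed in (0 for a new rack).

6

Racks with room: rack 6 (15U).
The first with room is rack 6.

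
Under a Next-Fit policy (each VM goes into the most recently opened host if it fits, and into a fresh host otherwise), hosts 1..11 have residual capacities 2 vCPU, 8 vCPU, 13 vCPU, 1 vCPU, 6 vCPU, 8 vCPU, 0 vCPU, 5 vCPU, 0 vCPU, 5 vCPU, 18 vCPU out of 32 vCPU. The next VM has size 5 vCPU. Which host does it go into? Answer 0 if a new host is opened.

11

Next-Fit only looks at host 11, which has 18 vCPU free.
5 vCPU fits there.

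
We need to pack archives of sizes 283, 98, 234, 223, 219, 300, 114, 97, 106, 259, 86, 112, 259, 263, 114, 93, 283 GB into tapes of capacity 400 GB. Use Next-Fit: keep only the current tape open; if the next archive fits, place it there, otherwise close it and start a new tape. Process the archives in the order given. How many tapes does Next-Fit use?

10

Put 283 GB in tape 1; 117 GB remain.
Put 98 GB in tape 1; 19 GB remain.
Put 234 GB in tape 2; 166 GB remain.
Put 223 GB in tape 3; 177 GB remain.
Put 219 GB in tape 4; 181 GB remain.
Put 300 GB in tape 5; 100 GB remain.
Put 114 GB in tape 6; 286 GB remain.
Put 97 GB in tape 6; 189 GB remain.
Put 106 GB in tape 6; 83 GB remain.
Put 259 GB in tape 7; 141 GB remain.
Put 86 GB in tape 7; 55 GB remain.
Put 112 GB in tape 8; 288 GB remain.
Put 259 GB in tape 8; 29 GB remain.
Put 263 GB in tape 9; 137 GB remain.
Put 114 GB in tape 9; 23 GB remain.
Put 93 GB in tape 10; 307 GB remain.
Put 283 GB in tape 10; 24 GB remain.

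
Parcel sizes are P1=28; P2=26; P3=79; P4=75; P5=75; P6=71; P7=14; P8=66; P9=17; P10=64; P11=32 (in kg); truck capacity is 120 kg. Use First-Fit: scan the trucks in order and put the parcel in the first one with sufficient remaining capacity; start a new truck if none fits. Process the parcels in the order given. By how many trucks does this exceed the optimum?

1

First-Fit: [28,26,14,17,32] [79] [75] [75] [71] [66] [64] → 7 trucks.
6 parcels exceed 60 kg (half the capacity), and no two of those can share a truck, so at least 6 trucks are needed.
An optimal packing achieves that bound: [79,32] [75,28,17] [75,26,14] [71] [66] [64] → 6 trucks.
Excess: 7 − 6 = 1.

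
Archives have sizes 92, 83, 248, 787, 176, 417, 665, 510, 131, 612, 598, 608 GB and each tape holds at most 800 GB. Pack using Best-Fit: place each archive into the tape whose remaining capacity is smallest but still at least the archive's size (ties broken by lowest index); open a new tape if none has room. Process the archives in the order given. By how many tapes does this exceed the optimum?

Best-Fit: [92,83,248,176] [787] [417] [665,131] [510] [612] [598] [608] → 8 tapes.
Total size 4927 GB; any packing needs at least ⌈4927/800⌉ = 7 tapes.
An optimal packing achieves that bound: [787] [665,131] [612,176] [608,92,83] [598] [510,248] [417] → 7 tapes.
Excess: 8 − 7 = 1.

1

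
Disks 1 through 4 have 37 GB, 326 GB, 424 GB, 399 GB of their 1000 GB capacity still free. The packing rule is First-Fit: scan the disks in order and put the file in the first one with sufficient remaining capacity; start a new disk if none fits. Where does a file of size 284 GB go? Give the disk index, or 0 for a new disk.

2

Disks with room: disk 2 (326 GB), disk 3 (424 GB), disk 4 (399 GB).
The first with room is disk 2.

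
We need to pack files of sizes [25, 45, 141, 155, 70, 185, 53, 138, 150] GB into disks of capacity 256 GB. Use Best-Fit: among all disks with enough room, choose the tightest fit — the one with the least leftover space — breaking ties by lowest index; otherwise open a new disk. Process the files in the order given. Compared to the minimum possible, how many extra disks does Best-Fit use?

0

Best-Fit: [25,45,141] [155,70] [185,53] [138] [150] → 5 disks.
5 files exceed 128 GB (half the capacity), and no two of those can share a disk, so at least 5 disks are needed.
So 5 is already optimal.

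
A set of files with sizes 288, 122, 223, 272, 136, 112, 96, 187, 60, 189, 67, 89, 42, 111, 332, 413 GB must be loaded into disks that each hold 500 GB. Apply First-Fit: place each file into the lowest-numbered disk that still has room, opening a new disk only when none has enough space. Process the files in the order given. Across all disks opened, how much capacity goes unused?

261

disk 1: place 288 GB, 212 GB left
disk 1: place 122 GB, 90 GB left
disk 2: place 223 GB, 277 GB left
disk 2: place 272 GB, 5 GB left
disk 3: place 136 GB, 364 GB left
disk 3: place 112 GB, 252 GB left
disk 3: place 96 GB, 156 GB left
disk 4: place 187 GB, 313 GB left
disk 1: place 60 GB, 30 GB left
disk 4: place 189 GB, 124 GB left
disk 3: place 67 GB, 89 GB left
disk 3: place 89 GB, 0 GB left
disk 4: place 42 GB, 82 GB left
disk 5: place 111 GB, 389 GB left
disk 5: place 332 GB, 57 GB left
disk 6: place 413 GB, 87 GB left
6 disks × 500 GB = 3000 GB; used 2739 GB; unused 261 GB.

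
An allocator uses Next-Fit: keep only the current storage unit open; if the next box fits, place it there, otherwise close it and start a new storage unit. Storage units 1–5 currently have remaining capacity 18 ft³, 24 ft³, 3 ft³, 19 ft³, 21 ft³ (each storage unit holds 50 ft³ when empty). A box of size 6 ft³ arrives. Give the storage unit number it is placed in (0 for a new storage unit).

5

Next-Fit only looks at storage unit 5, which has 21 ft³ free.
6 ft³ fits there.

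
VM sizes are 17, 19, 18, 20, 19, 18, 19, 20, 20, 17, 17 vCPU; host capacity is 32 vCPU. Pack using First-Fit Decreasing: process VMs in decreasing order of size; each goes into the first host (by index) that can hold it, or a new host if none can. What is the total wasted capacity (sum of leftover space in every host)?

Sorted descending: 20, 20, 20, 19, 19, 19, 18, 18, 17, 17, 17.
20 vCPU → host 1 (remaining 12 vCPU)
20 vCPU → host 2 (remaining 12 vCPU)
20 vCPU → host 3 (remaining 12 vCPU)
19 vCPU → host 4 (remaining 13 vCPU)
19 vCPU → host 5 (remaining 13 vCPU)
19 vCPU → host 6 (remaining 13 vCPU)
18 vCPU → host 7 (remaining 14 vCPU)
18 vCPU → host 8 (remaining 14 vCPU)
17 vCPU → host 9 (remaining 15 vCPU)
17 vCPU → host 10 (remaining 15 vCPU)
17 vCPU → host 11 (remaining 15 vCPU)
11 hosts × 32 vCPU = 352 vCPU; used 204 vCPU; unused 148 vCPU.

148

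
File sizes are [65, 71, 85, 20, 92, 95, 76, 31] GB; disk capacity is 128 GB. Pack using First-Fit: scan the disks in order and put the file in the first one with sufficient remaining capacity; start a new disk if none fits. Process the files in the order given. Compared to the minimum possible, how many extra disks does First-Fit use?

First-Fit: [65,20,31] [71] [85] [92] [95] [76] → 6 disks.
6 files exceed 64 GB (half the capacity), and no two of those can share a disk, so at least 6 disks are needed.
So 6 is already optimal.

0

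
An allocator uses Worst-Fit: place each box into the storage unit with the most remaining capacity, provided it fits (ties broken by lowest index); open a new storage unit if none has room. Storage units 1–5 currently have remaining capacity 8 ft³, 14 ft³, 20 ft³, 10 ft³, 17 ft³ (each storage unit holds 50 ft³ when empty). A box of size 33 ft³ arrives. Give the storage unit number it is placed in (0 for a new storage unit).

No storage unit has ≥ 33 ft³ free, so a new storage unit is opened.

0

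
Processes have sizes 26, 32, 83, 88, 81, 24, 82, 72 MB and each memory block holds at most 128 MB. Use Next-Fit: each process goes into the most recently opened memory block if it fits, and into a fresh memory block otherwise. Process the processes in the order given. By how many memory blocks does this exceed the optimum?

1

Next-Fit: [26,32] [83] [88] [81,24] [82] [72] → 6 memory blocks.
5 processes exceed 64 MB (half the capacity), and no two of those can share a memory block, so at least 5 memory blocks are needed.
An optimal packing achieves that bound: [88,32] [83,26] [82,24] [81] [72] → 5 memory blocks.
Excess: 6 − 5 = 1.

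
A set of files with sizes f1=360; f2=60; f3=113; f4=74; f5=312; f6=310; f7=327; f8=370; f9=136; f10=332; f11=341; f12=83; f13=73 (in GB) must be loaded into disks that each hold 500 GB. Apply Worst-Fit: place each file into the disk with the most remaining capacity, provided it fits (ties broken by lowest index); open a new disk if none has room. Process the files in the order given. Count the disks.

f1 (360 GB) → disk 1 (remaining 140 GB)
f2 (60 GB) → disk 1 (remaining 80 GB)
f3 (113 GB) → disk 2 (remaining 387 GB)
f4 (74 GB) → disk 2 (remaining 313 GB)
f5 (312 GB) → disk 2 (remaining 1 GB)
f6 (310 GB) → disk 3 (remaining 190 GB)
f7 (327 GB) → disk 4 (remaining 173 GB)
f8 (370 GB) → disk 5 (remaining 130 GB)
f9 (136 GB) → disk 3 (remaining 54 GB)
f10 (332 GB) → disk 6 (remaining 168 GB)
f11 (341 GB) → disk 7 (remaining 159 GB)
f12 (83 GB) → disk 4 (remaining 90 GB)
f13 (73 GB) → disk 6 (remaining 95 GB)
Final disks: [360,60] [113,74,312] [310,136] [327,83] [370] [332,73] [341].

7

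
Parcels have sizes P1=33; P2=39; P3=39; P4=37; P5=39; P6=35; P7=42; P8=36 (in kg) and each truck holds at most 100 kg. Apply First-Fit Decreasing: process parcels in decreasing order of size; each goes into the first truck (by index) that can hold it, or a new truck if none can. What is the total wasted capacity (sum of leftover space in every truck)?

100

Sorted descending: 42, 39, 39, 39, 37, 36, 35, 33.
Put 42 kg in truck 1; 58 kg remain.
Put 39 kg in truck 1; 19 kg remain.
Put 39 kg in truck 2; 61 kg remain.
Put 39 kg in truck 2; 22 kg remain.
Put 37 kg in truck 3; 63 kg remain.
Put 36 kg in truck 3; 27 kg remain.
Put 35 kg in truck 4; 65 kg remain.
Put 33 kg in truck 4; 32 kg remain.
4 trucks × 100 kg = 400 kg; used 300 kg; unused 100 kg.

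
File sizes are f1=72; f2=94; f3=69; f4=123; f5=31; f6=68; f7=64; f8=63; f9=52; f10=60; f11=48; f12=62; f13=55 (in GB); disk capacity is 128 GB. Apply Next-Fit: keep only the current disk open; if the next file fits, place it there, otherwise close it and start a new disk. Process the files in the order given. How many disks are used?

Put f1 (72 GB) in disk 1; 56 GB remain.
Put f2 (94 GB) in disk 2; 34 GB remain.
Put f3 (69 GB) in disk 3; 59 GB remain.
Put f4 (123 GB) in disk 4; 5 GB remain.
Put f5 (31 GB) in disk 5; 97 GB remain.
Put f6 (68 GB) in disk 5; 29 GB remain.
Put f7 (64 GB) in disk 6; 64 GB remain.
Put f8 (63 GB) in disk 6; 1 GB remain.
Put f9 (52 GB) in disk 7; 76 GB remain.
Put f10 (60 GB) in disk 7; 16 GB remain.
Put f11 (48 GB) in disk 8; 80 GB remain.
Put f12 (62 GB) in disk 8; 18 GB remain.
Put f13 (55 GB) in disk 9; 73 GB remain.
Final disks: [72] [94] [69] [123] [31,68] [64,63] [52,60] [48,62] [55].

9 disks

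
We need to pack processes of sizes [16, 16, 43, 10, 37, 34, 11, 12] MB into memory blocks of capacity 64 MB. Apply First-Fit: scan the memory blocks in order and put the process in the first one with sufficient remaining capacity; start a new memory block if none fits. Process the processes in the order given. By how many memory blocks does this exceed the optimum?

First-Fit: [16,16,10,11] [43,12] [37] [34] → 4 memory blocks.
Total size 179 MB; any packing needs at least ⌈179/64⌉ = 3 memory blocks.
An optimal packing achieves that bound: [43,16] [37,16,11] [34,12,10] → 3 memory blocks.
Excess: 4 − 3 = 1.

1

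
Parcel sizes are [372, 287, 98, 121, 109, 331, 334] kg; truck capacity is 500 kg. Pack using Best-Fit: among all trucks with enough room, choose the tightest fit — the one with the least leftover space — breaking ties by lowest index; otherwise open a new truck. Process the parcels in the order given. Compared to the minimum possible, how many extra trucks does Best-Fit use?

Best-Fit: [372,98] [287,121] [109,331] [334] → 4 trucks.
Total size 1652 kg; any packing needs at least ⌈1652/500⌉ = 4 trucks.
So 4 is already optimal.

0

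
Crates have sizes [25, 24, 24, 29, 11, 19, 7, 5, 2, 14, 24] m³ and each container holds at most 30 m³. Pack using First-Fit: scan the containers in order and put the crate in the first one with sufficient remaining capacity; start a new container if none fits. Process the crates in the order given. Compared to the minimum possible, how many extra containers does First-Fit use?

First-Fit: [25,5] [24,2] [24] [29] [11,19] [7,14] [24] → 7 containers.
Total size 184 m³; any packing needs at least ⌈184/30⌉ = 7 containers.
So 7 is already optimal.

0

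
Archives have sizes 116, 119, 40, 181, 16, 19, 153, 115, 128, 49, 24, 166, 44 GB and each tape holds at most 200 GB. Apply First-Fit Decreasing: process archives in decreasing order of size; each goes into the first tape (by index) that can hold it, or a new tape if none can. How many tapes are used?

7 tapes

Sorted descending: 181, 166, 153, 128, 119, 116, 115, 49, 44, 40, 24, 19, 16.
tape 1: place 181 GB, 19 GB left
tape 2: place 166 GB, 34 GB left
tape 3: place 153 GB, 47 GB left
tape 4: place 128 GB, 72 GB left
tape 5: place 119 GB, 81 GB left
tape 6: place 116 GB, 84 GB left
tape 7: place 115 GB, 85 GB left
tape 4: place 49 GB, 23 GB left
tape 3: place 44 GB, 3 GB left
tape 5: place 40 GB, 41 GB left
tape 2: place 24 GB, 10 GB left
tape 1: place 19 GB, 0 GB left
tape 4: place 16 GB, 7 GB left
Final tapes: [181,19] [166,24] [153,44] [128,49,16] [119,40] [116] [115].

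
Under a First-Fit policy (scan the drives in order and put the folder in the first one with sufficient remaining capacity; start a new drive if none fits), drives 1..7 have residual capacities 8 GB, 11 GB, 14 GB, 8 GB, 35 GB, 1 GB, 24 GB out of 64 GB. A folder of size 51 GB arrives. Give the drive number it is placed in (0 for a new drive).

0

No drive has ≥ 51 GB free, so a new drive is opened.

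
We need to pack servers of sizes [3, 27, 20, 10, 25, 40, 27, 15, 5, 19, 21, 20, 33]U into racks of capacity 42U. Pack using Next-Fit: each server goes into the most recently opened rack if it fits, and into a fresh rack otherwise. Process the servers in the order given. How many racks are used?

8

rack 1: place 3U, 39U left
rack 1: place 27U, 12U left
rack 2: place 20U, 22U left
rack 2: place 10U, 12U left
rack 3: place 25U, 17U left
rack 4: place 40U, 2U left
rack 5: place 27U, 15U left
rack 5: place 15U, 0U left
rack 6: place 5U, 37U left
rack 6: place 19U, 18U left
rack 7: place 21U, 21U left
rack 7: place 20U, 1U left
rack 8: place 33U, 9U left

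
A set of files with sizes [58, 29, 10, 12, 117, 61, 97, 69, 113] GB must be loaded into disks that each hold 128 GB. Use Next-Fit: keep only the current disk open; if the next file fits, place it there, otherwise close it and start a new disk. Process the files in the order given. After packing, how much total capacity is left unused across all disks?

202

Put 58 GB in disk 1; 70 GB remain.
Put 29 GB in disk 1; 41 GB remain.
Put 10 GB in disk 1; 31 GB remain.
Put 12 GB in disk 1; 19 GB remain.
Put 117 GB in disk 2; 11 GB remain.
Put 61 GB in disk 3; 67 GB remain.
Put 97 GB in disk 4; 31 GB remain.
Put 69 GB in disk 5; 59 GB remain.
Put 113 GB in disk 6; 15 GB remain.
6 disks × 128 GB = 768 GB; used 566 GB; unused 202 GB.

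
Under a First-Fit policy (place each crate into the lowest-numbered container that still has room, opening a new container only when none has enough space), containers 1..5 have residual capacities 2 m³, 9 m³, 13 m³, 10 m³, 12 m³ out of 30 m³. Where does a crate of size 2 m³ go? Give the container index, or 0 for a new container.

1

Containers with room: container 1 (2 m³), container 2 (9 m³), container 3 (13 m³), container 4 (10 m³), container 5 (12 m³).
The first with room is container 1.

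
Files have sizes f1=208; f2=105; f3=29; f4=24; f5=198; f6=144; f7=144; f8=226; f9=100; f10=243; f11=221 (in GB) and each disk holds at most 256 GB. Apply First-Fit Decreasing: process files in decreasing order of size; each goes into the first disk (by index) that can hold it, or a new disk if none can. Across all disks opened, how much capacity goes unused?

Sorted descending: 243, 226, 221, 208, 198, 144, 144, 105, 100, 29, 24.
243 GB → disk 1 (remaining 13 GB)
226 GB → disk 2 (remaining 30 GB)
221 GB → disk 3 (remaining 35 GB)
208 GB → disk 4 (remaining 48 GB)
198 GB → disk 5 (remaining 58 GB)
144 GB → disk 6 (remaining 112 GB)
144 GB → disk 7 (remaining 112 GB)
105 GB → disk 6 (remaining 7 GB)
100 GB → disk 7 (remaining 12 GB)
29 GB → disk 2 (remaining 1 GB)
24 GB → disk 3 (remaining 11 GB)
7 disks × 256 GB = 1792 GB; used 1642 GB; unused 150 GB.

150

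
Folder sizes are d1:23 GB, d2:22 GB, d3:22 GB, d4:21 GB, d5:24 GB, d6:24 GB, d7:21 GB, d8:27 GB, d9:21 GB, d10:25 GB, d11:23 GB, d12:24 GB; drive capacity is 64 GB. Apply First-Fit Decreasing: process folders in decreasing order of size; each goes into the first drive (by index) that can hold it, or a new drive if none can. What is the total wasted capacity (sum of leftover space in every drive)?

Sorted descending: 27, 25, 24, 24, 24, 23, 23, 22, 22, 21, 21, 21.
Put 27 GB in drive 1; 37 GB remain.
Put 25 GB in drive 1; 12 GB remain.
Put 24 GB in drive 2; 40 GB remain.
Put 24 GB in drive 2; 16 GB remain.
Put 24 GB in drive 3; 40 GB remain.
Put 23 GB in drive 3; 17 GB remain.
Put 23 GB in drive 4; 41 GB remain.
Put 22 GB in drive 4; 19 GB remain.
Put 22 GB in drive 5; 42 GB remain.
Put 21 GB in drive 5; 21 GB remain.
Put 21 GB in drive 5; 0 GB remain.
Put 21 GB in drive 6; 43 GB remain.
6 drives × 64 GB = 384 GB; used 277 GB; unused 107 GB.

107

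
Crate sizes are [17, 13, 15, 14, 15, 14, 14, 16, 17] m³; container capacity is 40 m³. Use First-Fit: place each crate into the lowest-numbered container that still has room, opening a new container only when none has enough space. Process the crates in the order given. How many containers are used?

5

17 m³ → container 1 (remaining 23 m³)
13 m³ → container 1 (remaining 10 m³)
15 m³ → container 2 (remaining 25 m³)
14 m³ → container 2 (remaining 11 m³)
15 m³ → container 3 (remaining 25 m³)
14 m³ → container 3 (remaining 11 m³)
14 m³ → container 4 (remaining 26 m³)
16 m³ → container 4 (remaining 10 m³)
17 m³ → container 5 (remaining 23 m³)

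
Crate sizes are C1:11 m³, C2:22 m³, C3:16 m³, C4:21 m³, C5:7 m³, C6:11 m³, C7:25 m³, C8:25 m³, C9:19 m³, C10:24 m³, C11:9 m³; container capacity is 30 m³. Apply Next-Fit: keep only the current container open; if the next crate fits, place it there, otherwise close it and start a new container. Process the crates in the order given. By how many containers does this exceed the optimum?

Next-Fit: [11] [22] [16] [21,7] [11] [25] [25] [19] [24] [9] → 10 containers.
Total size 190 m³; any packing needs at least ⌈190/30⌉ = 7 containers.
An optimal packing achieves that bound: [25] [25] [24] [22,7] [21,9] [19,11] [16,11] → 7 containers.
Excess: 10 − 7 = 3.

3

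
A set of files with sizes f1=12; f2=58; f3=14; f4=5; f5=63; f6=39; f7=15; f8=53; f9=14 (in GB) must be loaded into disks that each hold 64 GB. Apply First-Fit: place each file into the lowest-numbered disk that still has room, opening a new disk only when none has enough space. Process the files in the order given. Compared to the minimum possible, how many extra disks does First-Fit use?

0

First-Fit: [12,14,5,15,14] [58] [63] [39] [53] → 5 disks.
Total size 273 GB; any packing needs at least ⌈273/64⌉ = 5 disks.
So 5 is already optimal.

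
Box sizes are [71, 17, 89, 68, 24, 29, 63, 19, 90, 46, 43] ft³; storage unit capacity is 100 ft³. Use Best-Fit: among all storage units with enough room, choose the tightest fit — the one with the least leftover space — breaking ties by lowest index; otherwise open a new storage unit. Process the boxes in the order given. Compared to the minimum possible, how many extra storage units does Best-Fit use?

1

Best-Fit: [71,17] [89] [68,24] [29,63] [19,46] [90] [43] → 7 storage units.
Total size 559 ft³; any packing needs at least ⌈559/100⌉ = 6 storage units.
An optimal packing achieves that bound: [90] [89] [71,29] [68,24] [63,19,17] [46,43] → 6 storage units.
Excess: 7 − 6 = 1.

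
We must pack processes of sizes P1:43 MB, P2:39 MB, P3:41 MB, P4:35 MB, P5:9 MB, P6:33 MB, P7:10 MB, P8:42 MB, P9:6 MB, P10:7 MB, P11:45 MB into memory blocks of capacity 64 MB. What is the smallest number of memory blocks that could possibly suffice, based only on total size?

Total size = 43 + 39 + 41 + 35 + 9 + 33 + 10 + 42 + 6 + 7 + 45 = 310 MB.
⌈310 / 64⌉ = 5.

5 memory blocks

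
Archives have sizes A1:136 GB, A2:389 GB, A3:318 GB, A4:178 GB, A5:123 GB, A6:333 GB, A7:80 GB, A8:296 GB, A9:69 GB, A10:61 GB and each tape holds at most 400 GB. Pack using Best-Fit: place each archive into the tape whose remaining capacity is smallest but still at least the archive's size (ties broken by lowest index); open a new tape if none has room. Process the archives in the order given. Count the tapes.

tape 1: place A1 (136 GB), 264 GB left
tape 2: place A2 (389 GB), 11 GB left
tape 3: place A3 (318 GB), 82 GB left
tape 1: place A4 (178 GB), 86 GB left
tape 4: place A5 (123 GB), 277 GB left
tape 5: place A6 (333 GB), 67 GB left
tape 3: place A7 (80 GB), 2 GB left
tape 6: place A8 (296 GB), 104 GB left
tape 1: place A9 (69 GB), 17 GB left
tape 5: place A10 (61 GB), 6 GB left
Final tapes: [136,178,69] [389] [318,80] [123] [333,61] [296].

6 tapes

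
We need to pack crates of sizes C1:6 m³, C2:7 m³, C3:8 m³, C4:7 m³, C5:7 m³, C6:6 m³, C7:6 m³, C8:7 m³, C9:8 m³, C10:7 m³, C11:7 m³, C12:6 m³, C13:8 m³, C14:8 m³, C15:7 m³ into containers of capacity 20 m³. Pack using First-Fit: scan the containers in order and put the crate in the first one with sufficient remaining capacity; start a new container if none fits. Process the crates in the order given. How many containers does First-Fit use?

6 containers

container 1: place C1 (6 m³), 14 m³ left
container 1: place C2 (7 m³), 7 m³ left
container 2: place C3 (8 m³), 12 m³ left
container 1: place C4 (7 m³), 0 m³ left
container 2: place C5 (7 m³), 5 m³ left
container 3: place C6 (6 m³), 14 m³ left
container 3: place C7 (6 m³), 8 m³ left
container 3: place C8 (7 m³), 1 m³ left
container 4: place C9 (8 m³), 12 m³ left
container 4: place C10 (7 m³), 5 m³ left
container 5: place C11 (7 m³), 13 m³ left
container 5: place C12 (6 m³), 7 m³ left
container 6: place C13 (8 m³), 12 m³ left
container 6: place C14 (8 m³), 4 m³ left
container 5: place C15 (7 m³), 0 m³ left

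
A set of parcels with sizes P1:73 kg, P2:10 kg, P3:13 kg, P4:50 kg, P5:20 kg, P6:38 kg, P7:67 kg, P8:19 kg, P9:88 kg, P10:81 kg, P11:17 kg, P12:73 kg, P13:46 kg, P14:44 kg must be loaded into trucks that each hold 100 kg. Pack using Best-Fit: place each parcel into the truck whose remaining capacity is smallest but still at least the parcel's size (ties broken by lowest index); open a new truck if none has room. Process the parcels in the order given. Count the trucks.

8

Put P1 (73 kg) in truck 1; 27 kg remain.
Put P2 (10 kg) in truck 1; 17 kg remain.
Put P3 (13 kg) in truck 1; 4 kg remain.
Put P4 (50 kg) in truck 2; 50 kg remain.
Put P5 (20 kg) in truck 2; 30 kg remain.
Put P6 (38 kg) in truck 3; 62 kg remain.
Put P7 (67 kg) in truck 4; 33 kg remain.
Put P8 (19 kg) in truck 2; 11 kg remain.
Put P9 (88 kg) in truck 5; 12 kg remain.
Put P10 (81 kg) in truck 6; 19 kg remain.
Put P11 (17 kg) in truck 6; 2 kg remain.
Put P12 (73 kg) in truck 7; 27 kg remain.
Put P13 (46 kg) in truck 3; 16 kg remain.
Put P14 (44 kg) in truck 8; 56 kg remain.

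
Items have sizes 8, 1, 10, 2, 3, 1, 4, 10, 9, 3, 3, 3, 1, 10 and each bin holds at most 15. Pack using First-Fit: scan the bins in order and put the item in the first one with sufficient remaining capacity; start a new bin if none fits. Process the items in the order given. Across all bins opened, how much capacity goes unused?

8 → bin 1 (remaining 7)
1 → bin 1 (remaining 6)
10 → bin 2 (remaining 5)
2 → bin 1 (remaining 4)
3 → bin 1 (remaining 1)
1 → bin 1 (remaining 0)
4 → bin 2 (remaining 1)
10 → bin 3 (remaining 5)
9 → bin 4 (remaining 6)
3 → bin 3 (remaining 2)
3 → bin 4 (remaining 3)
3 → bin 4 (remaining 0)
1 → bin 2 (remaining 0)
10 → bin 5 (remaining 5)
5 bins × 15 = 75; used 68; unused 7.

7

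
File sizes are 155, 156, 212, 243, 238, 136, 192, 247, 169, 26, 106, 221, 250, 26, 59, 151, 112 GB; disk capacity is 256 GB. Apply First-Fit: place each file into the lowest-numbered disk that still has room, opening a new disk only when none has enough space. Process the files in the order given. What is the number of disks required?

13 disks

Put 155 GB in disk 1; 101 GB remain.
Put 156 GB in disk 2; 100 GB remain.
Put 212 GB in disk 3; 44 GB remain.
Put 243 GB in disk 4; 13 GB remain.
Put 238 GB in disk 5; 18 GB remain.
Put 136 GB in disk 6; 120 GB remain.
Put 192 GB in disk 7; 64 GB remain.
Put 247 GB in disk 8; 9 GB remain.
Put 169 GB in disk 9; 87 GB remain.
Put 26 GB in disk 1; 75 GB remain.
Put 106 GB in disk 6; 14 GB remain.
Put 221 GB in disk 10; 35 GB remain.
Put 250 GB in disk 11; 6 GB remain.
Put 26 GB in disk 1; 49 GB remain.
Put 59 GB in disk 2; 41 GB remain.
Put 151 GB in disk 12; 105 GB remain.
Put 112 GB in disk 13; 144 GB remain.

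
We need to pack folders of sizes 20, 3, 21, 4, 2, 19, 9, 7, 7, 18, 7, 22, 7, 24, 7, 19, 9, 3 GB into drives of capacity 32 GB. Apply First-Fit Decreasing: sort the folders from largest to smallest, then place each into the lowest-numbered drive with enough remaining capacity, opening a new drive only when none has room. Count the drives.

7

Sorted descending: 24, 22, 21, 20, 19, 19, 18, 9, 9, 7, 7, 7, 7, 7, 4, 3, 3, 2.
24 GB → drive 1 (remaining 8 GB)
22 GB → drive 2 (remaining 10 GB)
21 GB → drive 3 (remaining 11 GB)
20 GB → drive 4 (remaining 12 GB)
19 GB → drive 5 (remaining 13 GB)
19 GB → drive 6 (remaining 13 GB)
18 GB → drive 7 (remaining 14 GB)
9 GB → drive 2 (remaining 1 GB)
9 GB → drive 3 (remaining 2 GB)
7 GB → drive 1 (remaining 1 GB)
7 GB → drive 4 (remaining 5 GB)
7 GB → drive 5 (remaining 6 GB)
7 GB → drive 6 (remaining 6 GB)
7 GB → drive 7 (remaining 7 GB)
4 GB → drive 4 (remaining 1 GB)
3 GB → drive 5 (remaining 3 GB)
3 GB → drive 5 (remaining 0 GB)
2 GB → drive 3 (remaining 0 GB)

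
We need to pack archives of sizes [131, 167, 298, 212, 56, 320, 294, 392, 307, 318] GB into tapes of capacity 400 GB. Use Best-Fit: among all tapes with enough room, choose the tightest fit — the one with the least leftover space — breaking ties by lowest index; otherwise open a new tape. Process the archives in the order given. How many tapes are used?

tape 1: place 131 GB, 269 GB left
tape 1: place 167 GB, 102 GB left
tape 2: place 298 GB, 102 GB left
tape 3: place 212 GB, 188 GB left
tape 1: place 56 GB, 46 GB left
tape 4: place 320 GB, 80 GB left
tape 5: place 294 GB, 106 GB left
tape 6: place 392 GB, 8 GB left
tape 7: place 307 GB, 93 GB left
tape 8: place 318 GB, 82 GB left

8 tapes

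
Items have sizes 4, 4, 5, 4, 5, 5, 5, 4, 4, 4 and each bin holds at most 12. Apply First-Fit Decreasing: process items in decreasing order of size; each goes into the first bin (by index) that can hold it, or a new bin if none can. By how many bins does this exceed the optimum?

0

First-Fit Decreasing: [5,5] [5,5] [4,4,4] [4,4,4] → 4 bins.
Total size 44; any packing needs at least ⌈44/12⌉ = 4 bins.
So 4 is already optimal.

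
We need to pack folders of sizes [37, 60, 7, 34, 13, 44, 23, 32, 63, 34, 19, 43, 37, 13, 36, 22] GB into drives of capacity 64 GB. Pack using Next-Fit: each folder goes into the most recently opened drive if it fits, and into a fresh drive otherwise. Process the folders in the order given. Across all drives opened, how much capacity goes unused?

123

Put 37 GB in drive 1; 27 GB remain.
Put 60 GB in drive 2; 4 GB remain.
Put 7 GB in drive 3; 57 GB remain.
Put 34 GB in drive 3; 23 GB remain.
Put 13 GB in drive 3; 10 GB remain.
Put 44 GB in drive 4; 20 GB remain.
Put 23 GB in drive 5; 41 GB remain.
Put 32 GB in drive 5; 9 GB remain.
Put 63 GB in drive 6; 1 GB remain.
Put 34 GB in drive 7; 30 GB remain.
Put 19 GB in drive 7; 11 GB remain.
Put 43 GB in drive 8; 21 GB remain.
Put 37 GB in drive 9; 27 GB remain.
Put 13 GB in drive 9; 14 GB remain.
Put 36 GB in drive 10; 28 GB remain.
Put 22 GB in drive 10; 6 GB remain.
10 drives × 64 GB = 640 GB; used 517 GB; unused 123 GB.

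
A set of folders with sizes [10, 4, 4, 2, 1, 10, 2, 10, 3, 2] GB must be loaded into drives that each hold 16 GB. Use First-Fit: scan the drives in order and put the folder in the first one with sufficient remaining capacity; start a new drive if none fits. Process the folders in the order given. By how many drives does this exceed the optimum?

First-Fit: [10,4,2] [4,1,10] [2,10,3] [2] → 4 drives.
Total size 48 GB; any packing needs at least ⌈48/16⌉ = 3 drives.
An optimal packing achieves that bound: [10,4,2] [10,4,2] [10,3,2,1] → 3 drives.
Excess: 4 − 3 = 1.

1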